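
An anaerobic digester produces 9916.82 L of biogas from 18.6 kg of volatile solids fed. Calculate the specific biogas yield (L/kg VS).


Y = V / VS
= 9916.82 / 18.6
= 533.1624 L/kg VS

533.1624 L/kg VS


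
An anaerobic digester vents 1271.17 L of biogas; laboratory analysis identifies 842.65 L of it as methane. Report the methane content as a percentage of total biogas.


CH4% = V_CH4 / V_total * 100
= 842.65 / 1271.17 * 100
= 66.2893%

66.2893%


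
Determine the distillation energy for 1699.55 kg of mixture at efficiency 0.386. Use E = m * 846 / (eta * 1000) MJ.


E = m * 846 / (eta * 1000)
= 1699.55 * 846 / (0.386 * 1000)
= 3724.9205 MJ

3724.9205 MJ


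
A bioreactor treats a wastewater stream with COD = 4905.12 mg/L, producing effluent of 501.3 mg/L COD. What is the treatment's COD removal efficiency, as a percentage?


eta = (COD_in - COD_out) / COD_in * 100
= (4905.12 - 501.3) / 4905.12 * 100
= 89.7801%

89.7801%


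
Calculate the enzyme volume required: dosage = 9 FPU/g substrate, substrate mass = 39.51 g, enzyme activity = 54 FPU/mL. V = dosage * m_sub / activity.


V = dosage * m_sub / activity
V = 9 * 39.51 / 54
V = 6.5850 mL

6.5850 mL


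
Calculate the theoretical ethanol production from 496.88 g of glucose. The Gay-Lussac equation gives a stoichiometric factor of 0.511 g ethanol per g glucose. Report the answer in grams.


Theoretical ethanol yield: m_EtOH = 0.511 * m_glucose
m_EtOH = 0.511 * 496.88 = 253.9057 g

253.9057 g


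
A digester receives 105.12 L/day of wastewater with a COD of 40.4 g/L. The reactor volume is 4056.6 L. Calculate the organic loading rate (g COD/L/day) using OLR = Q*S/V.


OLR = Q * S / V
= 105.12 * 40.4 / 4056.6
= 1.0469 g/L/day

1.0469 g/L/day


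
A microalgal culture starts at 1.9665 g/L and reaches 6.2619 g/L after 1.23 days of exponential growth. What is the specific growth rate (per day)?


mu = ln(X2/X1) / dt
= ln(6.2619/1.9665) / 1.23
= 0.9416 per day

0.9416 per day


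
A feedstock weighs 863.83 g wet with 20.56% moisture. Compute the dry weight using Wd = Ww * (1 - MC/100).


Wd = Ww * (1 - MC/100)
= 863.83 * (1 - 20.56/100)
= 686.2266 g

686.2266 g


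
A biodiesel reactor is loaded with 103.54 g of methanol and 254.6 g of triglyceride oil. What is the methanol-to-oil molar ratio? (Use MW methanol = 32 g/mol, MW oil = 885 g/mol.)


Molar ratio = n_MeOH / n_oil = (MeOH/32) / (oil/885) = (MeOH * 885) / (32 * oil)
= (103.54 * 885) / (32 * 254.6)
= 11.2472

11.2472


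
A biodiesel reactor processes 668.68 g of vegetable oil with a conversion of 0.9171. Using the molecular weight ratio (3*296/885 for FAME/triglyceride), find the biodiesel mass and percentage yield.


m_FAME = oil * conv * (3 * 296 / 885) = oil * conv * (888/885)
= 668.68 * 0.9171 * 888 / 885
= 615.3252 g
Y = m_FAME / oil * 100 = conv * (888/885) * 100
= 0.9171 * 888 / 885 * 100
= 92.02%

615.3252 g FAME; Y = 92.02%


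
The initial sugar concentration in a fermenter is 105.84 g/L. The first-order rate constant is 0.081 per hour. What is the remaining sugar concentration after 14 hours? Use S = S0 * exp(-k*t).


S = S0 * exp(-k * t)
S = 105.84 * exp(-0.081 * 14)
S = 34.0534 g/L

34.0534 g/L


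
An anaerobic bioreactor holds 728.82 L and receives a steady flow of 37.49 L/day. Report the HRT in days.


HRT = V / Q
= 728.82 / 37.49
= 19.4404 days

19.4404 days


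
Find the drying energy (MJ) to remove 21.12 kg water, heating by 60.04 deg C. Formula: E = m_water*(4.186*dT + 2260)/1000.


E = m_water * (4.186 * dT + 2260) / 1000
= 21.12 * (4.186 * 60.04 + 2260) / 1000
= 53.0392 MJ

53.0392 MJ


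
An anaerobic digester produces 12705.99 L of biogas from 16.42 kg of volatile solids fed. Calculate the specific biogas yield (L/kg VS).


Y = V / VS
= 12705.99 / 16.42
= 773.8118 L/kg VS

773.8118 L/kg VS


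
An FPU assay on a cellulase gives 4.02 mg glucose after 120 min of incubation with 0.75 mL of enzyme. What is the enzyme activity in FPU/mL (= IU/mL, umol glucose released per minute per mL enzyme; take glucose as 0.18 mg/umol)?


Activity = glucose_mg / (0.18 mg/umol * V_mL * t_min)
= 4.02 / (0.18 * 0.75 * 120)
= 0.2481 FPU/mL

0.2481 FPU/mL


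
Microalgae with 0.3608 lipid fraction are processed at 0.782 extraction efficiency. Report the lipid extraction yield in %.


Y = lipid_content * extraction_eff * 100
= 0.3608 * 0.782 * 100
= 28.2146%

28.2146%


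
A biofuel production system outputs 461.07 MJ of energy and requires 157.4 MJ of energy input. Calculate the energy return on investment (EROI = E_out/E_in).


EROI = E_out / E_in
= 461.07 / 157.4
= 2.9293

2.9293


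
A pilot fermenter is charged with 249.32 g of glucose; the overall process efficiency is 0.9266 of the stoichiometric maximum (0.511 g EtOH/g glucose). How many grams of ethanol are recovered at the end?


Actual ethanol: m = 0.511 * 249.32 * 0.9266
m = 118.0512 g

118.0512 g


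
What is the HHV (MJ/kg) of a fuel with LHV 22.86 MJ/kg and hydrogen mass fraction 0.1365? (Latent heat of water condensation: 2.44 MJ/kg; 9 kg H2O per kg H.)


HHV = LHV + H_frac * 9 * 2.44
= 22.86 + 0.1365 * 9 * 2.44
= 25.8575 MJ/kg

25.8575 MJ/kg


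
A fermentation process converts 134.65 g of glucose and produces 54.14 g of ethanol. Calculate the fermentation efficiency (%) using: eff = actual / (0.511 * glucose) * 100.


Fermentation efficiency = (actual / (0.511 * glucose)) * 100
= (54.14 / (0.511 * 134.65)) * 100
= 78.6848%

78.6848%


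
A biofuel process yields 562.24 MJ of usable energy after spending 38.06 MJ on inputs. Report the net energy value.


NEV = E_out - E_in
= 562.24 - 38.06
= 524.1800 MJ

524.1800 MJ


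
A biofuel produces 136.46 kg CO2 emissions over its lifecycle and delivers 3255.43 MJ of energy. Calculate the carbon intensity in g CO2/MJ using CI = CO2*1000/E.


CI = CO2 * 1000 / E
= 136.46 * 1000 / 3255.43
= 41.9177 g CO2/MJ

41.9177 g CO2/MJ


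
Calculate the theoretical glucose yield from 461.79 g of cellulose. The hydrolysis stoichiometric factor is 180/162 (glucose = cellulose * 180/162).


glucose = cellulose * 180/162
= 461.79 * 180/162
= 513.1000 g

513.1000 g


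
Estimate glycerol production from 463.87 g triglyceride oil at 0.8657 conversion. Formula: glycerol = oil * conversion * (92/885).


glycerol = oil * conv * (92/885)
= 463.87 * 0.8657 * 92 / 885
= 41.7454 g

41.7454 g


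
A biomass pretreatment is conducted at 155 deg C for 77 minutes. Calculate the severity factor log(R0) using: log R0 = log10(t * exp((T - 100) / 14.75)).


logR0 = log10(t * exp((T - 100) / 14.75))
= log10(77 * exp((155 - 100) / 14.75))
= 3.5059

3.5059


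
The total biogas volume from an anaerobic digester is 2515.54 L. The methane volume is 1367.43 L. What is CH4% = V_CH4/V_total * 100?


CH4% = V_CH4 / V_total * 100
= 1367.43 / 2515.54 * 100
= 54.3593%

54.3593%


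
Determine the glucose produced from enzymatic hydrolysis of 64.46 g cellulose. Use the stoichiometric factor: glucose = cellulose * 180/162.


glucose = cellulose * 180/162
= 64.46 * 180/162
= 71.6222 g

71.6222 g


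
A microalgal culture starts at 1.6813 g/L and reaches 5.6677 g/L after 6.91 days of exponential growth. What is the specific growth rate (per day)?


mu = ln(X2/X1) / dt
= ln(5.6677/1.6813) / 6.91
= 0.1759 per day

0.1759 per day


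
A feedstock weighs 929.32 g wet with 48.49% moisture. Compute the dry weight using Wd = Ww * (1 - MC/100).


Wd = Ww * (1 - MC/100)
= 929.32 * (1 - 48.49/100)
= 478.6927 g

478.6927 g


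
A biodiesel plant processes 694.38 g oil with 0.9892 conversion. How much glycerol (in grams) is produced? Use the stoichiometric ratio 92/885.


glycerol = oil * conv * (92/885)
= 694.38 * 0.9892 * 92 / 885
= 71.4045 g

71.4045 g


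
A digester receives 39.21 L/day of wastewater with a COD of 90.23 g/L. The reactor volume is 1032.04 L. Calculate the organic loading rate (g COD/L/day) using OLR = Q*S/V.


OLR = Q * S / V
= 39.21 * 90.23 / 1032.04
= 3.4281 g/L/day

3.4281 g/L/day


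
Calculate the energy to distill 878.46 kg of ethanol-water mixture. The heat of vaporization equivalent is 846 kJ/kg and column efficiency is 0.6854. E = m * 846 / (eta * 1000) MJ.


E = m * 846 / (eta * 1000)
= 878.46 * 846 / (0.6854 * 1000)
= 1084.2970 MJ

1084.2970 MJ


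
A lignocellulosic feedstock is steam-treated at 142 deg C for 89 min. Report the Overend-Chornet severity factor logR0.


logR0 = log10(t * exp((T - 100) / 14.75))
= log10(89 * exp((142 - 100) / 14.75))
= 3.1860

3.1860


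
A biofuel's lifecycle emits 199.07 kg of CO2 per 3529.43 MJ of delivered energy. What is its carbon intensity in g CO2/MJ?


CI = CO2 * 1000 / E
= 199.07 * 1000 / 3529.43
= 56.4029 g CO2/MJ

56.4029 g CO2/MJ


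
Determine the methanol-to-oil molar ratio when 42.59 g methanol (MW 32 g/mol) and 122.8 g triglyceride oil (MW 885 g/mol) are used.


Molar ratio = n_MeOH / n_oil = (MeOH/32) / (oil/885) = (MeOH * 885) / (32 * oil)
= (42.59 * 885) / (32 * 122.8)
= 9.5919

9.5919


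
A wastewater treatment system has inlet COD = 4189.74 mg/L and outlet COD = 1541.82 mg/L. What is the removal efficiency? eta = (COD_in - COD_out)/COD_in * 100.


eta = (COD_in - COD_out) / COD_in * 100
= (4189.74 - 1541.82) / 4189.74 * 100
= 63.2001%

63.2001%


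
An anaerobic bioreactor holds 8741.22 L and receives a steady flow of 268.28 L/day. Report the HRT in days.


HRT = V / Q
= 8741.22 / 268.28
= 32.5825 days

32.5825 days


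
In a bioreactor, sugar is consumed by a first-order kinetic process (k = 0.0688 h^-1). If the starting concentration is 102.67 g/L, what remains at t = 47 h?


S = S0 * exp(-k * t)
S = 102.67 * exp(-0.0688 * 47)
S = 4.0468 g/L

4.0468 g/L


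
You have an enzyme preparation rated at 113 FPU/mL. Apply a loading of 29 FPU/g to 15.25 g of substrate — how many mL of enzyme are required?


V = dosage * m_sub / activity
V = 29 * 15.25 / 113
V = 3.9137 mL

3.9137 mL


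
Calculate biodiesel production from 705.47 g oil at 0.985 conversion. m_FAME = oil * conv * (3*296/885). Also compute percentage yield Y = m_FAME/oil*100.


m_FAME = oil * conv * (3 * 296 / 885) = oil * conv * (888/885)
= 705.47 * 0.985 * 888 / 885
= 697.2435 g
Y = m_FAME / oil * 100 = conv * (888/885) * 100
= 0.985 * 888 / 885 * 100
= 98.83%

697.2435 g FAME; Y = 98.83%


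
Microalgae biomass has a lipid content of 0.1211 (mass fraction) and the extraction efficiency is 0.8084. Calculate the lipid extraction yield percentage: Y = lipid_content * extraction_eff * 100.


Y = lipid_content * extraction_eff * 100
= 0.1211 * 0.8084 * 100
= 9.7897%

9.7897%


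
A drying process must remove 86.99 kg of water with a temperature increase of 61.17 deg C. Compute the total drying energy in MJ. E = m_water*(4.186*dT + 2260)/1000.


E = m_water * (4.186 * dT + 2260) / 1000
= 86.99 * (4.186 * 61.17 + 2260) / 1000
= 218.8719 MJ

218.8719 MJ


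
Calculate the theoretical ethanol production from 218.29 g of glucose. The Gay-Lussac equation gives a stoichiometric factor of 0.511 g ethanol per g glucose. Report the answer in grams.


Theoretical ethanol yield: m_EtOH = 0.511 * m_glucose
m_EtOH = 0.511 * 218.29 = 111.5462 g

111.5462 g


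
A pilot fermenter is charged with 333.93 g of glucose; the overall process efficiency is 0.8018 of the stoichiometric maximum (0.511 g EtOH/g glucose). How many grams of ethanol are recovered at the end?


Actual ethanol: m = 0.511 * 333.93 * 0.8018
m = 136.8177 g

136.8177 g


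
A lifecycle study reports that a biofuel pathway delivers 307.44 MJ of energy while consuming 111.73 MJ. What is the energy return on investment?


EROI = E_out / E_in
= 307.44 / 111.73
= 2.7516

2.7516


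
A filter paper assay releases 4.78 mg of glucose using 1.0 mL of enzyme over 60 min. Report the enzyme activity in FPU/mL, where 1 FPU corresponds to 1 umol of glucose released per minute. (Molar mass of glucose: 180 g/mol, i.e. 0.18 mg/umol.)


Activity = glucose_mg / (0.18 mg/umol * V_mL * t_min)
= 4.78 / (0.18 * 1.0 * 60)
= 0.4426 FPU/mL

0.4426 FPU/mL


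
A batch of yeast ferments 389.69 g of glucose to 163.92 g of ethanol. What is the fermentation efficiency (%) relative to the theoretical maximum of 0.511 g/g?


Fermentation efficiency = (actual / (0.511 * glucose)) * 100
= (163.92 / (0.511 * 389.69)) * 100
= 82.3174%

82.3174%


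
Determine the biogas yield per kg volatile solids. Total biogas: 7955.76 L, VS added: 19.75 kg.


Y = V / VS
= 7955.76 / 19.75
= 402.8233 L/kg VS

402.8233 L/kg VS


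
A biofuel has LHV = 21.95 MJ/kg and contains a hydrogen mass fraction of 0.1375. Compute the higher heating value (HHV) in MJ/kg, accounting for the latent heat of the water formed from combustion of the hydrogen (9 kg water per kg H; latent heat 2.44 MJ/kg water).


HHV = LHV + H_frac * 9 * 2.44
= 21.95 + 0.1375 * 9 * 2.44
= 24.9695 MJ/kg

24.9695 MJ/kg


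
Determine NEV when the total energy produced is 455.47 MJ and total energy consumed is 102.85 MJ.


NEV = E_out - E_in
= 455.47 - 102.85
= 352.6200 MJ

352.6200 MJ


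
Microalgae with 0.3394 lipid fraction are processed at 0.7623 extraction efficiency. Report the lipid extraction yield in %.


Y = lipid_content * extraction_eff * 100
= 0.3394 * 0.7623 * 100
= 25.8725%

25.8725%


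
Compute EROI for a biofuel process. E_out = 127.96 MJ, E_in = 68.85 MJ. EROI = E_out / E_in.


EROI = E_out / E_in
= 127.96 / 68.85
= 1.8585

1.8585


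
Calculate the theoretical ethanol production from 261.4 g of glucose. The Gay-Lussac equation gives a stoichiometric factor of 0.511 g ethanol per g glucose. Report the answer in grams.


Theoretical ethanol yield: m_EtOH = 0.511 * m_glucose
m_EtOH = 0.511 * 261.4 = 133.5754 g

133.5754 g


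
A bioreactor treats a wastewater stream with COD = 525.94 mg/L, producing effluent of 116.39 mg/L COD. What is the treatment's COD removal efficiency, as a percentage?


eta = (COD_in - COD_out) / COD_in * 100
= (525.94 - 116.39) / 525.94 * 100
= 77.8701%

77.8701%


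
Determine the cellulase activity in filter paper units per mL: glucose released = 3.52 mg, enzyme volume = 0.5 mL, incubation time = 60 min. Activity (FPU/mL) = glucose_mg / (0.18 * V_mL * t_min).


Activity = glucose_mg / (0.18 mg/umol * V_mL * t_min)
= 3.52 / (0.18 * 0.5 * 60)
= 0.6519 FPU/mL

0.6519 FPU/mL


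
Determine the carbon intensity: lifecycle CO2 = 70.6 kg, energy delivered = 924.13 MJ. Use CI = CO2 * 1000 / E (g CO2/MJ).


CI = CO2 * 1000 / E
= 70.6 * 1000 / 924.13
= 76.3962 g CO2/MJ

76.3962 g CO2/MJ


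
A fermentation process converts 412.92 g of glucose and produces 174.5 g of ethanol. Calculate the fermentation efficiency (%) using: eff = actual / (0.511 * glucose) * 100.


Fermentation efficiency = (actual / (0.511 * glucose)) * 100
= (174.5 / (0.511 * 412.92)) * 100
= 82.7006%

82.7006%


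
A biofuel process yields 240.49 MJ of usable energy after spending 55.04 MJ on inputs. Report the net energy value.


NEV = E_out - E_in
= 240.49 - 55.04
= 185.4500 MJ

185.4500 MJ


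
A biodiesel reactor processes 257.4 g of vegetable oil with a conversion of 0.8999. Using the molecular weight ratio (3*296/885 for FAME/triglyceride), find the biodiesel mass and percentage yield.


m_FAME = oil * conv * (3 * 296 / 885) = oil * conv * (888/885)
= 257.4 * 0.8999 * 888 / 885
= 232.4195 g
Y = m_FAME / oil * 100 = conv * (888/885) * 100
= 0.8999 * 888 / 885 * 100
= 90.30%

232.4195 g FAME; Y = 90.30%


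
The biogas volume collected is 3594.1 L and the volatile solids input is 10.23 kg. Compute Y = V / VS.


Y = V / VS
= 3594.1 / 10.23
= 351.3294 L/kg VS

351.3294 L/kg VS


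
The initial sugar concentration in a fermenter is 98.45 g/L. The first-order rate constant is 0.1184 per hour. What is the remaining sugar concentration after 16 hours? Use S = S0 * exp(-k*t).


S = S0 * exp(-k * t)
S = 98.45 * exp(-0.1184 * 16)
S = 14.8077 g/L

14.8077 g/L


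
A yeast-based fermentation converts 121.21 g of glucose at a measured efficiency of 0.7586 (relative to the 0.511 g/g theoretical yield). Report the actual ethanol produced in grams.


Actual ethanol: m = 0.511 * 121.21 * 0.7586
m = 46.9864 g

46.9864 g


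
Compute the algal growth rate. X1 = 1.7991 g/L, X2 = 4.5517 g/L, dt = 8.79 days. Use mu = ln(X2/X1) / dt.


mu = ln(X2/X1) / dt
= ln(4.5517/1.7991) / 8.79
= 0.1056 per day

0.1056 per day


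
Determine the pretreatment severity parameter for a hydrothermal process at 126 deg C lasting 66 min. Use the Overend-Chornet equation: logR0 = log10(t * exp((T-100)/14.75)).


logR0 = log10(t * exp((T - 100) / 14.75))
= log10(66 * exp((126 - 100) / 14.75))
= 2.5851

2.5851


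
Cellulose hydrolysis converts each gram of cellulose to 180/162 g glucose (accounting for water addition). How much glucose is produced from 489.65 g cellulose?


glucose = cellulose * 180/162
= 489.65 * 180/162
= 544.0556 g

544.0556 g


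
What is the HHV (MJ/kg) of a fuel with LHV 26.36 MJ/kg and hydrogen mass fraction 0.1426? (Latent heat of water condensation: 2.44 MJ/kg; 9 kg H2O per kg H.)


HHV = LHV + H_frac * 9 * 2.44
= 26.36 + 0.1426 * 9 * 2.44
= 29.4915 MJ/kg

29.4915 MJ/kg


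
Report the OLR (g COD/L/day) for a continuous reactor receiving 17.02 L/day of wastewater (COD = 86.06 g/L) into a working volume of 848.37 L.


OLR = Q * S / V
= 17.02 * 86.06 / 848.37
= 1.7265 g/L/day

1.7265 g/L/day


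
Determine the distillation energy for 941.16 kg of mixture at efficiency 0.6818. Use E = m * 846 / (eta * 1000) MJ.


E = m * 846 / (eta * 1000)
= 941.16 * 846 / (0.6818 * 1000)
= 1167.8225 MJ

1167.8225 MJ


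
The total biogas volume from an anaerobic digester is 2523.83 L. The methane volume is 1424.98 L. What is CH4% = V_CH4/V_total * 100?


CH4% = V_CH4 / V_total * 100
= 1424.98 / 2523.83 * 100
= 56.4610%

56.4610%


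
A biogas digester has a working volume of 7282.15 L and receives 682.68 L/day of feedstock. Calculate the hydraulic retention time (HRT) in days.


HRT = V / Q
= 7282.15 / 682.68
= 10.6670 days

10.6670 days


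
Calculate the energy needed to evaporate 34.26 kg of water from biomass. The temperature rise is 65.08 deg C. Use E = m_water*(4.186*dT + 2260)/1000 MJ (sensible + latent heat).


E = m_water * (4.186 * dT + 2260) / 1000
= 34.26 * (4.186 * 65.08 + 2260) / 1000
= 86.7609 MJ

86.7609 MJ


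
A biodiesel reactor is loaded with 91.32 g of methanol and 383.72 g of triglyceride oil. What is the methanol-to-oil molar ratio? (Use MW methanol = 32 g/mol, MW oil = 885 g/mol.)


Molar ratio = n_MeOH / n_oil = (MeOH/32) / (oil/885) = (MeOH * 885) / (32 * oil)
= (91.32 * 885) / (32 * 383.72)
= 6.5818

6.5818


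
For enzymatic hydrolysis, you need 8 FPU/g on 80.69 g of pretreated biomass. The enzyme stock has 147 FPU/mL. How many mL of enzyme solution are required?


V = dosage * m_sub / activity
V = 8 * 80.69 / 147
V = 4.3913 mL

4.3913 mL


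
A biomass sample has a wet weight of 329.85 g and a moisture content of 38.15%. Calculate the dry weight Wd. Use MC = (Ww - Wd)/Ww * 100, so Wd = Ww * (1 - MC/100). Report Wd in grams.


Wd = Ww * (1 - MC/100)
= 329.85 * (1 - 38.15/100)
= 204.0122 g

204.0122 g


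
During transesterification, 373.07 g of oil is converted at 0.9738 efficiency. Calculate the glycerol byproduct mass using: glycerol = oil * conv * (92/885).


glycerol = oil * conv * (92/885)
= 373.07 * 0.9738 * 92 / 885
= 37.7663 g

37.7663 g


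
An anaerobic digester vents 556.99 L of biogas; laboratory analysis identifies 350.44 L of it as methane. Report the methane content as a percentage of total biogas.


CH4% = V_CH4 / V_total * 100
= 350.44 / 556.99 * 100
= 62.9167%

62.9167%


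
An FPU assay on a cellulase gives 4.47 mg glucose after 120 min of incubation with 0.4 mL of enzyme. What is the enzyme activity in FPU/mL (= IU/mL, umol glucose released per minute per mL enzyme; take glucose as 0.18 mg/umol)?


Activity = glucose_mg / (0.18 mg/umol * V_mL * t_min)
= 4.47 / (0.18 * 0.4 * 120)
= 0.5174 FPU/mL

0.5174 FPU/mL


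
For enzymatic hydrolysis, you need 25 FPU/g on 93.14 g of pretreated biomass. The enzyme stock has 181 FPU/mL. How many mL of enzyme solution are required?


V = dosage * m_sub / activity
V = 25 * 93.14 / 181
V = 12.8646 mL

12.8646 mL


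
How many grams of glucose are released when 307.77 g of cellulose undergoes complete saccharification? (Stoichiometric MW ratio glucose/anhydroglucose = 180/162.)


glucose = cellulose * 180/162
= 307.77 * 180/162
= 341.9667 g

341.9667 g


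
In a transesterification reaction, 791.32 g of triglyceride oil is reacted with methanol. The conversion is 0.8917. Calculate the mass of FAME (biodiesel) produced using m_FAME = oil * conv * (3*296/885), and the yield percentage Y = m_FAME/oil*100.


m_FAME = oil * conv * (3 * 296 / 885) = oil * conv * (888/885)
= 791.32 * 0.8917 * 888 / 885
= 708.0120 g
Y = m_FAME / oil * 100 = conv * (888/885) * 100
= 0.8917 * 888 / 885 * 100
= 89.47%

708.0120 g FAME; Y = 89.47%


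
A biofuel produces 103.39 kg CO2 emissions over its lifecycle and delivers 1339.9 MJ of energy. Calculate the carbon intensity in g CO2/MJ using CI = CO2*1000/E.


CI = CO2 * 1000 / E
= 103.39 * 1000 / 1339.9
= 77.1625 g CO2/MJ

77.1625 g CO2/MJ


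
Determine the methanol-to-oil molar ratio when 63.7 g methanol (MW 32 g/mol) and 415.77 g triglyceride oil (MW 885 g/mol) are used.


Molar ratio = n_MeOH / n_oil = (MeOH/32) / (oil/885) = (MeOH * 885) / (32 * oil)
= (63.7 * 885) / (32 * 415.77)
= 4.2372

4.2372


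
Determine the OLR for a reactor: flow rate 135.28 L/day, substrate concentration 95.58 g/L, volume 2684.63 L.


OLR = Q * S / V
= 135.28 * 95.58 / 2684.63
= 4.8163 g/L/day

4.8163 g/L/day


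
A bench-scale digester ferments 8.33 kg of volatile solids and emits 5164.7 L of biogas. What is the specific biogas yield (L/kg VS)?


Y = V / VS
= 5164.7 / 8.33
= 620.0120 L/kg VS

620.0120 L/kg VS


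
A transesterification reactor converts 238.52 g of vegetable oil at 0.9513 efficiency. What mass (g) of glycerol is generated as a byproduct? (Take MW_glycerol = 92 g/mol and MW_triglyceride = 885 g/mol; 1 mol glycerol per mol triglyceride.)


glycerol = oil * conv * (92/885)
= 238.52 * 0.9513 * 92 / 885
= 23.5878 g

23.5878 g


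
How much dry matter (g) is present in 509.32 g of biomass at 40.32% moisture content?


Wd = Ww * (1 - MC/100)
= 509.32 * (1 - 40.32/100)
= 303.9622 g

303.9622 g


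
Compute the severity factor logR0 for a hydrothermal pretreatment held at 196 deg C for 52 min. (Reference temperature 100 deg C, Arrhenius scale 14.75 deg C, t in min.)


logR0 = log10(t * exp((T - 100) / 14.75))
= log10(52 * exp((196 - 100) / 14.75))
= 4.5426

4.5426


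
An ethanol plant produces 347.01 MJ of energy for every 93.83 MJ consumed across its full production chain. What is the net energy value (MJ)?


NEV = E_out - E_in
= 347.01 - 93.83
= 253.1800 MJ

253.1800 MJ


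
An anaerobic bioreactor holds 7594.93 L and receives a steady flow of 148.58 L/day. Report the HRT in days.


HRT = V / Q
= 7594.93 / 148.58
= 51.1168 days

51.1168 days


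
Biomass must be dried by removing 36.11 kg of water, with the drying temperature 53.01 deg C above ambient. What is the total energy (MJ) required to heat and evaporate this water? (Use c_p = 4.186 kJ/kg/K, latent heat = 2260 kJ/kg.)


E = m_water * (4.186 * dT + 2260) / 1000
= 36.11 * (4.186 * 53.01 + 2260) / 1000
= 89.6214 MJ

89.6214 MJ


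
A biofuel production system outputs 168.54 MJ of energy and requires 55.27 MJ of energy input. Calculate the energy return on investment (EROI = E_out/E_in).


EROI = E_out / E_in
= 168.54 / 55.27
= 3.0494

3.0494


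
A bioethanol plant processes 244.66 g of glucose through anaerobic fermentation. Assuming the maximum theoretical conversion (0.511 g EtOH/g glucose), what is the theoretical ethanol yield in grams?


Theoretical ethanol yield: m_EtOH = 0.511 * m_glucose
m_EtOH = 0.511 * 244.66 = 125.0213 g

125.0213 g


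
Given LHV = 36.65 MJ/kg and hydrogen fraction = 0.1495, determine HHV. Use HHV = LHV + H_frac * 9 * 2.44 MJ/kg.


HHV = LHV + H_frac * 9 * 2.44
= 36.65 + 0.1495 * 9 * 2.44
= 39.9330 MJ/kg

39.9330 MJ/kg


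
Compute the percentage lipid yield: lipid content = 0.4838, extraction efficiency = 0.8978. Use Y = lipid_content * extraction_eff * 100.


Y = lipid_content * extraction_eff * 100
= 0.4838 * 0.8978 * 100
= 43.4356%

43.4356%


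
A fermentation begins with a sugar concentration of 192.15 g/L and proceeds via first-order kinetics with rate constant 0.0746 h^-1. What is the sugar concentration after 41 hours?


S = S0 * exp(-k * t)
S = 192.15 * exp(-0.0746 * 41)
S = 9.0221 g/L

9.0221 g/L


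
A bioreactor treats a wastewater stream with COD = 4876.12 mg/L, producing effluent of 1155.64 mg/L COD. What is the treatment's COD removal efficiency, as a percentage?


eta = (COD_in - COD_out) / COD_in * 100
= (4876.12 - 1155.64) / 4876.12 * 100
= 76.3000%

76.3000%


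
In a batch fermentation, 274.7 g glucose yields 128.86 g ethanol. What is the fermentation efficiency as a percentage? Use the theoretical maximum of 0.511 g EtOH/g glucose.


Fermentation efficiency = (actual / (0.511 * glucose)) * 100
= (128.86 / (0.511 * 274.7)) * 100
= 91.7991%

91.7991%


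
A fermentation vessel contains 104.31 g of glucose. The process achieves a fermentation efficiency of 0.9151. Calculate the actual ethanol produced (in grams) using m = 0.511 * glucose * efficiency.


Actual ethanol: m = 0.511 * 104.31 * 0.9151
m = 48.7770 g

48.7770 g


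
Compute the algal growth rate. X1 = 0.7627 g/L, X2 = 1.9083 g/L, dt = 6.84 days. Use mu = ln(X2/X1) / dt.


mu = ln(X2/X1) / dt
= ln(1.9083/0.7627) / 6.84
= 0.1341 per day

0.1341 per day


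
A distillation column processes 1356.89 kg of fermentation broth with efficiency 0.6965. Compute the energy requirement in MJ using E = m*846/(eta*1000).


E = m * 846 / (eta * 1000)
= 1356.89 * 846 / (0.6965 * 1000)
= 1648.1392 MJ

1648.1392 MJ


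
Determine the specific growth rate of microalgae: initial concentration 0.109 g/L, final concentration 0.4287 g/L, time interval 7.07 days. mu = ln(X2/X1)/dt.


mu = ln(X2/X1) / dt
= ln(0.4287/0.109) / 7.07
= 0.1937 per day

0.1937 per day


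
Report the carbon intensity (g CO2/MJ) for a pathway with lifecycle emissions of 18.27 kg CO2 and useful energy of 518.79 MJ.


CI = CO2 * 1000 / E
= 18.27 * 1000 / 518.79
= 35.2166 g CO2/MJ

35.2166 g CO2/MJ


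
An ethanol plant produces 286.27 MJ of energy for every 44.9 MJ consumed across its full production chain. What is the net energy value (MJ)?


NEV = E_out - E_in
= 286.27 - 44.9
= 241.3700 MJ

241.3700 MJ


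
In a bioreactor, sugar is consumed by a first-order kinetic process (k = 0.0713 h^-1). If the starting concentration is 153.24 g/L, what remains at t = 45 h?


S = S0 * exp(-k * t)
S = 153.24 * exp(-0.0713 * 45)
S = 6.1935 g/L

6.1935 g/L


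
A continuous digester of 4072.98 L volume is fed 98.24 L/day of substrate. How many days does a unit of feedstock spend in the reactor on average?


HRT = V / Q
= 4072.98 / 98.24
= 41.4595 days

41.4595 days


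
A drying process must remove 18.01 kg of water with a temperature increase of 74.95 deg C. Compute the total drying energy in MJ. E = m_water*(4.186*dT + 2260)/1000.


E = m_water * (4.186 * dT + 2260) / 1000
= 18.01 * (4.186 * 74.95 + 2260) / 1000
= 46.3531 MJ

46.3531 MJ


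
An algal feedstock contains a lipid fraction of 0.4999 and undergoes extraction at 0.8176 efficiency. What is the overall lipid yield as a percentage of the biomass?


Y = lipid_content * extraction_eff * 100
= 0.4999 * 0.8176 * 100
= 40.8718%

40.8718%


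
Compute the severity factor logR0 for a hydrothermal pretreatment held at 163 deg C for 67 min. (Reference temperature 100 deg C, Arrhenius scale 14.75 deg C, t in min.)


logR0 = log10(t * exp((T - 100) / 14.75))
= log10(67 * exp((163 - 100) / 14.75))
= 3.6810

3.6810


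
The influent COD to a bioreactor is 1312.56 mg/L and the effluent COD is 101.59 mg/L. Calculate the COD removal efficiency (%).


eta = (COD_in - COD_out) / COD_in * 100
= (1312.56 - 101.59) / 1312.56 * 100
= 92.2602%

92.2602%


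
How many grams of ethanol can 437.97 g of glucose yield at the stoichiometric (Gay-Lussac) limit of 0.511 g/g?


Theoretical ethanol yield: m_EtOH = 0.511 * m_glucose
m_EtOH = 0.511 * 437.97 = 223.8027 g

223.8027 g


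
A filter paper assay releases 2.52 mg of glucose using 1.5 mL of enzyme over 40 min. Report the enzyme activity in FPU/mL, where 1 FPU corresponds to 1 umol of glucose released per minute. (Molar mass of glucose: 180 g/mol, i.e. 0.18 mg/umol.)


Activity = glucose_mg / (0.18 mg/umol * V_mL * t_min)
= 2.52 / (0.18 * 1.5 * 40)
= 0.2333 FPU/mL

0.2333 FPU/mL


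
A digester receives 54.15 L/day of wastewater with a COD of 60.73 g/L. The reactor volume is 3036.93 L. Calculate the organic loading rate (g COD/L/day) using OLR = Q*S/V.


OLR = Q * S / V
= 54.15 * 60.73 / 3036.93
= 1.0828 g/L/day

1.0828 g/L/day


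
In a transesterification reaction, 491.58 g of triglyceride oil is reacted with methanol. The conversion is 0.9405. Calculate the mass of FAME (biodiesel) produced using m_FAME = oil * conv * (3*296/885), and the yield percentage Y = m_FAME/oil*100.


m_FAME = oil * conv * (3 * 296 / 885) = oil * conv * (888/885)
= 491.58 * 0.9405 * 888 / 885
= 463.8982 g
Y = m_FAME / oil * 100 = conv * (888/885) * 100
= 0.9405 * 888 / 885 * 100
= 94.37%

463.8982 g FAME; Y = 94.37%


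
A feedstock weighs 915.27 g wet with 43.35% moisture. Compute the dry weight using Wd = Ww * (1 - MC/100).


Wd = Ww * (1 - MC/100)
= 915.27 * (1 - 43.35/100)
= 518.5005 g

518.5005 g


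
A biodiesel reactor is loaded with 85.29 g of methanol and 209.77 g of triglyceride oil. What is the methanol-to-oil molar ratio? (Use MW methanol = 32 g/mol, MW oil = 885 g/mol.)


Molar ratio = n_MeOH / n_oil = (MeOH/32) / (oil/885) = (MeOH * 885) / (32 * oil)
= (85.29 * 885) / (32 * 209.77)
= 11.2447

11.2447


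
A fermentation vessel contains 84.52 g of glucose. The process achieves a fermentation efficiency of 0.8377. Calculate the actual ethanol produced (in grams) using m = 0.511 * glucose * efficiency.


Actual ethanol: m = 0.511 * 84.52 * 0.8377
m = 36.1800 g

36.1800 g


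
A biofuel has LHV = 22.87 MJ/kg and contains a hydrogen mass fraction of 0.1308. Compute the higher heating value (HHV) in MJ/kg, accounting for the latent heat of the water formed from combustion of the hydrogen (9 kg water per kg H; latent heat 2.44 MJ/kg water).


HHV = LHV + H_frac * 9 * 2.44
= 22.87 + 0.1308 * 9 * 2.44
= 25.7424 MJ/kg

25.7424 MJ/kg


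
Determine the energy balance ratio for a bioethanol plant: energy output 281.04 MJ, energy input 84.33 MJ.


EROI = E_out / E_in
= 281.04 / 84.33
= 3.3326

3.3326


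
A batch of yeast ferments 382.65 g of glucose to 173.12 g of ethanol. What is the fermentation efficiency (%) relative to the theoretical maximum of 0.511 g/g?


Fermentation efficiency = (actual / (0.511 * glucose)) * 100
= (173.12 / (0.511 * 382.65)) * 100
= 88.5370%

88.5370%


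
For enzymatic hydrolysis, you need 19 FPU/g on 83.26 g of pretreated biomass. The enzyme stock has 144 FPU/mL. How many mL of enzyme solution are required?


V = dosage * m_sub / activity
V = 19 * 83.26 / 144
V = 10.9857 mL

10.9857 mL


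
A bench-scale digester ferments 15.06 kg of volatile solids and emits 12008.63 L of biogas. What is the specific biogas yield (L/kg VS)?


Y = V / VS
= 12008.63 / 15.06
= 797.3858 L/kg VS

797.3858 L/kg VS


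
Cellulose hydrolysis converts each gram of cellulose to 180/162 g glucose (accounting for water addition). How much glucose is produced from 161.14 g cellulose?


glucose = cellulose * 180/162
= 161.14 * 180/162
= 179.0444 g

179.0444 g


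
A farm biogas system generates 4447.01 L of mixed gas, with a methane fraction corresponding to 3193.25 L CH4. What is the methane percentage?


CH4% = V_CH4 / V_total * 100
= 3193.25 / 4447.01 * 100
= 71.8067%

71.8067%


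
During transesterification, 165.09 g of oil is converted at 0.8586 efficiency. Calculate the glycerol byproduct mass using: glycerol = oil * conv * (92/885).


glycerol = oil * conv * (92/885)
= 165.09 * 0.8586 * 92 / 885
= 14.7352 g

14.7352 g


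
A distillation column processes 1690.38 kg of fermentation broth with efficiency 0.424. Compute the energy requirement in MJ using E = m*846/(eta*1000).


E = m * 846 / (eta * 1000)
= 1690.38 * 846 / (0.424 * 1000)
= 3372.7865 MJ

3372.7865 MJ


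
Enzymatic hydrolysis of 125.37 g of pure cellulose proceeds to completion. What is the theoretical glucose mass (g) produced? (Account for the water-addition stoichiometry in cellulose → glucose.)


glucose = cellulose * 180/162
= 125.37 * 180/162
= 139.3000 g

139.3000 g


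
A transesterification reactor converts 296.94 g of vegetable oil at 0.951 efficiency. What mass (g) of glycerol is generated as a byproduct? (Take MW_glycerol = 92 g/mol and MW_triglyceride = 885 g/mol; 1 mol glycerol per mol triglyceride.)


glycerol = oil * conv * (92/885)
= 296.94 * 0.951 * 92 / 885
= 29.3558 g

29.3558 g


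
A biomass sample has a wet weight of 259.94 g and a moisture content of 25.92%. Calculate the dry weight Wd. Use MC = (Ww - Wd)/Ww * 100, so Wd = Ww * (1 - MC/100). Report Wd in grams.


Wd = Ww * (1 - MC/100)
= 259.94 * (1 - 25.92/100)
= 192.5636 g

192.5636 g


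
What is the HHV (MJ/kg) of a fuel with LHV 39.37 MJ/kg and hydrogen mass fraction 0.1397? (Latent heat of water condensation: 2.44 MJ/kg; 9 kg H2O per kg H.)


HHV = LHV + H_frac * 9 * 2.44
= 39.37 + 0.1397 * 9 * 2.44
= 42.4378 MJ/kg

42.4378 MJ/kg


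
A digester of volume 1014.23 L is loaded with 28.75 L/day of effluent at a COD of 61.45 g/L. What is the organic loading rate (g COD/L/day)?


OLR = Q * S / V
= 28.75 * 61.45 / 1014.23
= 1.7419 g/L/day

1.7419 g/L/day


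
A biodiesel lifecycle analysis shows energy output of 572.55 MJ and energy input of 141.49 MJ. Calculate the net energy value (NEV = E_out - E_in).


NEV = E_out - E_in
= 572.55 - 141.49
= 431.0600 MJ

431.0600 MJ


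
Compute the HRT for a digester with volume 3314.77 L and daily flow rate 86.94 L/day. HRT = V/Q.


HRT = V / Q
= 3314.77 / 86.94
= 38.1271 days

38.1271 days


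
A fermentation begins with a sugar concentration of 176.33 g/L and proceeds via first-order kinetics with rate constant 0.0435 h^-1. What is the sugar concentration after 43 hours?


S = S0 * exp(-k * t)
S = 176.33 * exp(-0.0435 * 43)
S = 27.1630 g/L

27.1630 g/L


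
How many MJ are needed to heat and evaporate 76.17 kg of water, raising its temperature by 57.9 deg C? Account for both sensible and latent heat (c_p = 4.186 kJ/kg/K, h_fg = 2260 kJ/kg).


E = m_water * (4.186 * dT + 2260) / 1000
= 76.17 * (4.186 * 57.9 + 2260) / 1000
= 190.6055 MJ

190.6055 MJ


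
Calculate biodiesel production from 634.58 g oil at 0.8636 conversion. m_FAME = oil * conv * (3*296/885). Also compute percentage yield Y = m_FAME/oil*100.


m_FAME = oil * conv * (3 * 296 / 885) = oil * conv * (888/885)
= 634.58 * 0.8636 * 888 / 885
= 549.8810 g
Y = m_FAME / oil * 100 = conv * (888/885) * 100
= 0.8636 * 888 / 885 * 100
= 86.65%

549.8810 g FAME; Y = 86.65%


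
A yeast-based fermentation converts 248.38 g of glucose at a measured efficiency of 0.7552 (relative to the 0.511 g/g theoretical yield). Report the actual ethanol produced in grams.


Actual ethanol: m = 0.511 * 248.38 * 0.7552
m = 95.8516 g

95.8516 g


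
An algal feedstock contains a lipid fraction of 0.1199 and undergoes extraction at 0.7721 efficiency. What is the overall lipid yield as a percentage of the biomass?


Y = lipid_content * extraction_eff * 100
= 0.1199 * 0.7721 * 100
= 9.2575%

9.2575%


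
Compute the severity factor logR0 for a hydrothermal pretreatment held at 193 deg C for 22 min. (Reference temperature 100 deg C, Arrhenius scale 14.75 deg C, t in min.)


logR0 = log10(t * exp((T - 100) / 14.75))
= log10(22 * exp((193 - 100) / 14.75))
= 4.0807

4.0807


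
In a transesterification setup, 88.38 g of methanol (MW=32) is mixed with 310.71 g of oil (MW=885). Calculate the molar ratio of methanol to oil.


Molar ratio = n_MeOH / n_oil = (MeOH/32) / (oil/885) = (MeOH * 885) / (32 * oil)
= (88.38 * 885) / (32 * 310.71)
= 7.8667

7.8667


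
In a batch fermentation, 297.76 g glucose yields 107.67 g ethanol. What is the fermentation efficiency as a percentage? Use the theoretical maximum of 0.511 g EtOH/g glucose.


Fermentation efficiency = (actual / (0.511 * glucose)) * 100
= (107.67 / (0.511 * 297.76)) * 100
= 70.7632%

70.7632%


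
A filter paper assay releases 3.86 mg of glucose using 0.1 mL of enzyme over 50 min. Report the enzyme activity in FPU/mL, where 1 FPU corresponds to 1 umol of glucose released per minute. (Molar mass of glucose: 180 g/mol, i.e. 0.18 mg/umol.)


Activity = glucose_mg / (0.18 mg/umol * V_mL * t_min)
= 3.86 / (0.18 * 0.1 * 50)
= 4.2889 FPU/mL

4.2889 FPU/mL


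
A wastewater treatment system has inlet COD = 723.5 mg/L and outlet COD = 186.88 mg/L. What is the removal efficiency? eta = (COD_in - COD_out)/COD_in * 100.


eta = (COD_in - COD_out) / COD_in * 100
= (723.5 - 186.88) / 723.5 * 100
= 74.1700%

74.1700%


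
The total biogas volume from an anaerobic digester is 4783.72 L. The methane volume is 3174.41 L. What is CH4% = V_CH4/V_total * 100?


CH4% = V_CH4 / V_total * 100
= 3174.41 / 4783.72 * 100
= 66.3586%

66.3586%


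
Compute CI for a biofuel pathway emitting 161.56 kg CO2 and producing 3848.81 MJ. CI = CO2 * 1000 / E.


CI = CO2 * 1000 / E
= 161.56 * 1000 / 3848.81
= 41.9766 g CO2/MJ

41.9766 g CO2/MJ


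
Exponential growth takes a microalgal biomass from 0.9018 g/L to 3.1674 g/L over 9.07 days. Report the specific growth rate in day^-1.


mu = ln(X2/X1) / dt
= ln(3.1674/0.9018) / 9.07
= 0.1385 per day

0.1385 per day


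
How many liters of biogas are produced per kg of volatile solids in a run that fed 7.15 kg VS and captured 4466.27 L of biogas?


Y = V / VS
= 4466.27 / 7.15
= 624.6531 L/kg VS

624.6531 L/kg VS


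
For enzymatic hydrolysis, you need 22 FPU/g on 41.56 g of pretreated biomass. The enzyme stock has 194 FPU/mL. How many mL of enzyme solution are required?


V = dosage * m_sub / activity
V = 22 * 41.56 / 194
V = 4.7130 mL

4.7130 mL


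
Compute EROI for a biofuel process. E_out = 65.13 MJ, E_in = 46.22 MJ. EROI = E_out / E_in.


EROI = E_out / E_in
= 65.13 / 46.22
= 1.4091

1.4091


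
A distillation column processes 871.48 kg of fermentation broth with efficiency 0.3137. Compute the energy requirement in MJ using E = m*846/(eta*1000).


E = m * 846 / (eta * 1000)
= 871.48 * 846 / (0.3137 * 1000)
= 2350.2457 MJ

2350.2457 MJ


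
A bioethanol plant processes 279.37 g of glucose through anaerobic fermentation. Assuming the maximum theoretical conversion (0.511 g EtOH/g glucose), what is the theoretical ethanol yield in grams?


Theoretical ethanol yield: m_EtOH = 0.511 * m_glucose
m_EtOH = 0.511 * 279.37 = 142.7581 g

142.7581 g


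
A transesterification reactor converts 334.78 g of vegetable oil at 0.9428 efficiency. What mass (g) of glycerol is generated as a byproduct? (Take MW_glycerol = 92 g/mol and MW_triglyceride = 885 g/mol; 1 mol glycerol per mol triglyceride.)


glycerol = oil * conv * (92/885)
= 334.78 * 0.9428 * 92 / 885
= 32.8113 g

32.8113 g
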